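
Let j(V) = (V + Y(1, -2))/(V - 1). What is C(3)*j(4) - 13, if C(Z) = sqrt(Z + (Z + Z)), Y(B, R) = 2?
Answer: -7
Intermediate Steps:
C(Z) = sqrt(3)*sqrt(Z) (C(Z) = sqrt(Z + 2*Z) = sqrt(3*Z) = sqrt(3)*sqrt(Z))
j(V) = (2 + V)/(-1 + V) (j(V) = (V + 2)/(V - 1) = (2 + V)/(-1 + V))
C(3)*j(4) - 13 = (sqrt(3)*sqrt(3))*((2 + 4)/(-1 + 4)) - 13 = 3*(6/3) - 13 = 3*((1/3)*6) - 13 = 3*2 - 13 = 6 - 13 = -7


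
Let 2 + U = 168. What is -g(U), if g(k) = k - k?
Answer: 0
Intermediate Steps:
U = 166 (U = -2 + 168 = 166)
g(k) = 0
-g(U) = -1*0 = 0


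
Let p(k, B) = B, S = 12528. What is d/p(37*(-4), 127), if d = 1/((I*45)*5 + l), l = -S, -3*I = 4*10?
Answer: -1/1972056 ≈ -5.0709e-7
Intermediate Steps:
I = -40/3 (I = -4*10/3 = -1/3*40 = -40/3 ≈ -13.333)
l = -12528 (l = -1*12528 = -12528)
d = -1/15528 (d = 1/(-40/3*45*5 - 12528) = 1/(-600*5 - 12528) = 1/(-3000 - 12528) = 1/(-15528) = -1/15528 ≈ -6.4400e-5)
d/p(37*(-4), 127) = -1/15528/127 = -1/15528*1/127 = -1/1972056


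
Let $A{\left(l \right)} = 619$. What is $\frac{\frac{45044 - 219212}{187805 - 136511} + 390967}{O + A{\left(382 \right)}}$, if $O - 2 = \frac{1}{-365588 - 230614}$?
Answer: $\frac{1992714475846710}{3165194079109} \approx 629.57$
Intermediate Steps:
$O = \frac{1192403}{596202}$ ($O = 2 + \frac{1}{-365588 - 230614} = 2 + \frac{1}{-596202} = 2 - \frac{1}{596202} = \frac{1192403}{596202} \approx 2.0$)
$\frac{\frac{45044 - 219212}{187805 - 136511} + 390967}{O + A{\left(382 \right)}} = \frac{\frac{45044 - 219212}{187805 - 136511} + 390967}{\frac{1192403}{596202} + 619} = \frac{- \frac{174168}{51294} + 390967}{\frac{370241441}{596202}} = \left(\left(-174168\right) \frac{1}{51294} + 390967\right) \frac{596202}{370241441} = \left(- \frac{29028}{8549} + 390967\right) \frac{596202}{370241441} = \frac{3342347855}{8549} \cdot \frac{596202}{370241441} = \frac{1992714475846710}{3165194079109}$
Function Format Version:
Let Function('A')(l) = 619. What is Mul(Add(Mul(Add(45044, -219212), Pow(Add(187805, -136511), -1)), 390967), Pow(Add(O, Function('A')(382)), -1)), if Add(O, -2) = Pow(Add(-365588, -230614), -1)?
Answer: Rational(1992714475846710, 3165194079109) ≈ 629.57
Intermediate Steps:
O = Rational(1192403, 596202) (O = Add(2, Pow(Add(-365588, -230614), -1)) = Add(2, Pow(-596202, -1)) = Add(2, Rational(-1, 596202)) = Rational(1192403, 596202) ≈ 2.0000)
Mul(Add(Mul(Add(45044, -219212), Pow(Add(187805, -136511), -1)), 390967), Pow(Add(O, Function('A')(382)), -1)) = Mul(Add(Mul(Add(45044, -219212), Pow(Add(187805, -136511), -1)), 390967), Pow(Add(Rational(1192403, 596202), 619), -1)) = Mul(Add(Mul(-174168, Pow(51294, -1)), 390967), Pow(Rational(370241441, 596202), -1)) = Mul(Add(Mul(-174168, Rational(1, 51294)), 390967), Rational(596202, 370241441)) = Mul(Add(Rational(-29028, 8549), 390967), Rational(596202, 370241441)) = Mul(Rational(3342347855, 8549), Rational(596202, 370241441)) = Rational(1992714475846710, 3165194079109)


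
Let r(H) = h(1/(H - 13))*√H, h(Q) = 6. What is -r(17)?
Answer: -6*√17 ≈ -24.739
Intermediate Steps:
r(H) = 6*√H
-r(17) = -6*√17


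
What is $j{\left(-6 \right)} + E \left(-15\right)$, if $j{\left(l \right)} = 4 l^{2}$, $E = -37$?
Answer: $699$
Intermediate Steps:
$j{\left(-6 \right)} + E \left(-15\right) = 4 \left(-6\right)^{2} - -555 = 4 \cdot 36 + 555 = 144 + 555 = 699$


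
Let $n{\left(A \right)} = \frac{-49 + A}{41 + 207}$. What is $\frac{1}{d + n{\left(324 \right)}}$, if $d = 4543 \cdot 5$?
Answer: $\frac{248}{5633595} \approx 4.4022 \cdot 10^{-5}$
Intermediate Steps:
$d = 22715$
$n{\left(A \right)} = - \frac{49}{248} + \frac{A}{248}$ ($n{\left(A \right)} = \frac{-49 + A}{248} = \left(-49 + A\right) \frac{1}{248} = - \frac{49}{248} + \frac{A}{248}$)
$\frac{1}{d + n{\left(324 \right)}} = \frac{1}{22715 + \left(- \frac{49}{248} + \frac{1}{248} \cdot 324\right)} = \frac{1}{22715 + \left(- \frac{49}{248} + \frac{81}{62}\right)} = \frac{1}{22715 + \frac{275}{248}} = \frac{1}{\frac{5633595}{248}} = \frac{248}{5633595}$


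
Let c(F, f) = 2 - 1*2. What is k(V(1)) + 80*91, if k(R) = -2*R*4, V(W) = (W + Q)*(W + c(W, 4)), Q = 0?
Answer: 7272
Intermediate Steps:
c(F, f) = 0 (c(F, f) = 2 - 2 = 0)
V(W) = W**2 (V(W) = (W + 0)*(W + 0) = W*W = W**2)
k(R) = -8*R
k(V(1)) + 80*91 = -8*1**2 + 80*91 = -8*1 + 7280 = -8 + 7280 = 7272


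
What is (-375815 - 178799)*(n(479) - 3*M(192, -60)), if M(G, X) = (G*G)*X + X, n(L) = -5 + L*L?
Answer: -3807500537504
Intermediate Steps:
n(L) = -5 + L**2
M(G, X) = X + X*G**2 (M(G, X) = G**2*X + X = X*G**2 + X = X + X*G**2)
(-375815 - 178799)*(n(479) - 3*M(192, -60)) = (-375815 - 178799)*((-5 + 479**2) - (-180)*(1 + 192**2)) = -554614*((-5 + 229441) - (-180)*(1 + 36864)) = -554614*(229436 - (-180)*36865) = -554614*(229436 - 3*(-2211900)) = -554614*(229436 + 6635700) = -554614*6865136 = -3807500537504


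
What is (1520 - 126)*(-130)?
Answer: -181220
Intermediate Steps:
(1520 - 126)*(-130) = 1394*(-130) = -181220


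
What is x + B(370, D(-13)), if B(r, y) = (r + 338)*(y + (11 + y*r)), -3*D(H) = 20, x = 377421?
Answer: -1365911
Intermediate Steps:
D(H) = -20/3 (D(H) = -1/3*20 = -20/3)
B(r, y) = (338 + r)*(11 + y + r*y) (B(r, y) = (338 + r)*(y + (11 + r*y)) = (338 + r)*(11 + y + r*y))
x + B(370, D(-13)) = 377421 + (3718 + 11*370 + 338*(-20/3) - 20/3*370**2 + 339*370*(-20/3)) = 377421 + (3718 + 4070 - 6760/3 - 20/3*136900 - 836200) = 377421 + (3718 + 4070 - 6760/3 - 2738000/3 - 836200) = 377421 - 1743332 = -1365911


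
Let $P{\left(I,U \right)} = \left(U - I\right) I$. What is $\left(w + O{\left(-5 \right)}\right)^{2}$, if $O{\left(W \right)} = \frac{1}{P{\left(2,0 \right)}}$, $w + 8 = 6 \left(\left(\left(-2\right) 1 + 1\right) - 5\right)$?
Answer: $\frac{31329}{16} \approx 1958.1$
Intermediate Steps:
$P{\left(I,U \right)} = I \left(U - I\right)$
$w = -44$ ($w = -8 + 6 \left(\left(\left(-2\right) 1 + 1\right) - 5\right) = -8 + 6 \left(\left(-2 + 1\right) - 5\right) = -8 + 6 \left(-1 - 5\right) = -8 + 6 \left(-6\right) = -8 - 36 = -44$)
$O{\left(W \right)} = - \frac{1}{4}$ ($O{\left(W \right)} = \frac{1}{2 \left(0 - 2\right)} = \frac{1}{2 \left(-2\right)} = \frac{1}{-4} = - \frac{1}{4}$)
$\left(w + O{\left(-5 \right)}\right)^{2} = \left(-44 - \frac{1}{4}\right)^{2} = \left(- \frac{177}{4}\right)^{2} = \frac{31329}{16}$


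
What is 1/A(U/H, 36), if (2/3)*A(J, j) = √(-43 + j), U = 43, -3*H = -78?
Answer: -2*I*√7/21 ≈ -0.25198*I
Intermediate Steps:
H = 26 (H = -⅓*(-78) = 26)
A(J, j) = 3*√(-43 + j)/2
1/A(U/H, 36) = 1/(3*√(-43 + 36)/2) = 1/(3*√(-7)/2) = 1/(3*(I*√7)/2) = 1/(3*I*√7/2) = -2*I*√7/21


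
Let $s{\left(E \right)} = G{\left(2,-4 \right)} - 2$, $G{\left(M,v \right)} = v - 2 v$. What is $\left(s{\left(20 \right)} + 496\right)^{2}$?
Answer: $248004$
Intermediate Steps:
$G{\left(M,v \right)} = - v$
$s{\left(E \right)} = 2$ ($s{\left(E \right)} = \left(-1\right) \left(-4\right) - 2 = 4 - 2 = 2$)
$\left(s{\left(20 \right)} + 496\right)^{2} = \left(2 + 496\right)^{2} = 498^{2} = 248004$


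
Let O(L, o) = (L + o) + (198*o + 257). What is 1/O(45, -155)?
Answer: -1/30543 ≈ -3.2741e-5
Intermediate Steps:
O(L, o) = 257 + L + 199*o (O(L, o) = (L + o) + (257 + 198*o) = 257 + L + 199*o)
1/O(45, -155) = 1/(257 + 45 + 199*(-155)) = 1/(257 + 45 - 30845) = 1/(-30543) = -1/30543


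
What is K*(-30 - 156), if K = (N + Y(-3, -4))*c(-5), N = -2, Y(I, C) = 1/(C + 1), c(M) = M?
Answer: -2170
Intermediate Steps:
Y(I, C) = 1/(1 + C)
K = 35/3 (K = (-2 + 1/(1 - 4))*(-5) = (-2 + 1/(-3))*(-5) = (-2 - 1/3)*(-5) = -7/3*(-5) = 35/3 ≈ 11.667)
K*(-30 - 156) = 35*(-30 - 156)/3 = (35/3)*(-186) = -2170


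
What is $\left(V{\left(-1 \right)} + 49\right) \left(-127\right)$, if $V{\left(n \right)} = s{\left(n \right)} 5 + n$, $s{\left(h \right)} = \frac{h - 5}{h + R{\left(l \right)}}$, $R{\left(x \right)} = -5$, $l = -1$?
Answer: $-6731$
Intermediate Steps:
$s{\left(h \right)} = 1$ ($s{\left(h \right)} = \frac{h - 5}{h - 5} = \frac{-5 + h}{-5 + h} = 1$)
$V{\left(n \right)} = 5 + n$ ($V{\left(n \right)} = 1 \cdot 5 + n = 5 + n$)
$\left(V{\left(-1 \right)} + 49\right) \left(-127\right) = \left(\left(5 - 1\right) + 49\right) \left(-127\right) = \left(4 + 49\right) \left(-127\right) = 53 \left(-127\right) = -6731$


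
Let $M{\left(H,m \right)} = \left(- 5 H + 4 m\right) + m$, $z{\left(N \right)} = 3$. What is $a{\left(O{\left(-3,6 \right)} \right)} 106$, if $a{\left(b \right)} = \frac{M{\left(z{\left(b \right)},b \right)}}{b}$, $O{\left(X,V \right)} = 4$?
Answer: $\frac{265}{2} \approx 132.5$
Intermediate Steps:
$M{\left(H,m \right)} = - 5 H + 5 m$
$a{\left(b \right)} = \frac{-15 + 5 b}{b}$ ($a{\left(b \right)} = \frac{\left(-5\right) 3 + 5 b}{b} = \frac{-15 + 5 b}{b}$)
$a{\left(O{\left(-3,6 \right)} \right)} 106 = \left(5 - \frac{15}{4}\right) 106 = \frac{5}{4} \cdot 106 = \frac{265}{2}$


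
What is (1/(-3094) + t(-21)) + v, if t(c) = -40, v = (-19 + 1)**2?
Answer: 878695/3094 ≈ 284.00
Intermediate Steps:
v = 324 (v = (-18)**2 = 324)
(1/(-3094) + t(-21)) + v = (1/(-3094) - 40) + 324 = (-1/3094 - 40) + 324 = -123761/3094 + 324 = 878695/3094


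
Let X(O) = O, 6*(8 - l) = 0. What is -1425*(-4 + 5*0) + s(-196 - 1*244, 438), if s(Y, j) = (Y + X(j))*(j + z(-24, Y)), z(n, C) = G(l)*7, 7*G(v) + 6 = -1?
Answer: 4838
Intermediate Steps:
l = 8 (l = 8 - 1/6*0 = 8 + 0 = 8)
G(v) = -1 (G(v) = -6/7 + (1/7)*(-1) = -6/7 - 1/7 = -1)
z(n, C) = -7 (z(n, C) = -1*7 = -7)
s(Y, j) = (-7 + j)*(Y + j) (s(Y, j) = (Y + j)*(j - 7) = (Y + j)*(-7 + j) = (-7 + j)*(Y + j))
-1425*(-4 + 5*0) + s(-196 - 1*244, 438) = -1425*(-4 + 5*0) + (438**2 - 7*(-196 - 1*244) - 7*438 + (-196 - 1*244)*438) = -1425*(-4 + 0) + (191844 - 7*(-196 - 244) - 3066 + (-196 - 244)*438) = -1425*(-4) + (191844 - 7*(-440) - 3066 - 440*438) = 5700 + (191844 + 3080 - 3066 - 192720) = 5700 - 862 = 4838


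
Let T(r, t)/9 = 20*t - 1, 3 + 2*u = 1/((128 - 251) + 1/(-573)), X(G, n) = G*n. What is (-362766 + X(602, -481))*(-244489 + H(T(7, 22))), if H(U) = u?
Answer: 2810178587059073/17620 ≈ 1.5949e+11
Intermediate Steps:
u = -212013/140960 (u = -3/2 + 1/(2*((128 - 251) + 1/(-573))) = -3/2 + 1/(2*(-123 - 1/573)) = -3/2 + 1/(2*(-70480/573)) = -3/2 + (1/2)*(-573/70480) = -3/2 - 573/140960 = -212013/140960 ≈ -1.5041)
T(r, t) = -9 + 180*t (T(r, t) = 9*(20*t - 1) = 9*(-1 + 20*t) = -9 + 180*t)
H(U) = -212013/140960
(-362766 + X(602, -481))*(-244489 + H(T(7, 22))) = (-362766 + 602*(-481))*(-244489 - 212013/140960) = (-362766 - 289562)*(-34463381453/140960) = -652328*(-34463381453/140960) = 2810178587059073/17620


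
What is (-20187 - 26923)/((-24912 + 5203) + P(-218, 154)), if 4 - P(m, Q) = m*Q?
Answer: -6730/1981 ≈ -3.3973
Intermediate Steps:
P(m, Q) = 4 - Q*m (P(m, Q) = 4 - m*Q = 4 - Q*m)
(-20187 - 26923)/((-24912 + 5203) + P(-218, 154)) = (-20187 - 26923)/((-24912 + 5203) + (4 - 1*154*(-218))) = -47110/(-19709 + (4 + 33572)) = -47110/(-19709 + 33576) = -47110/13867 = -47110*1/13867 = -6730/1981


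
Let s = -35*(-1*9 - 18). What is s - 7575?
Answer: -6630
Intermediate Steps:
s = 945 (s = -35*(-9 - 18) = -35*(-27) = 945)
s - 7575 = 945 - 7575 = -6630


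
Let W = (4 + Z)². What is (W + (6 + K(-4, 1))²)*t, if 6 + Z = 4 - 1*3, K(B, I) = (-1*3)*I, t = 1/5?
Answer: 2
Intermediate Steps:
t = ⅕ ≈ 0.20000
K(B, I) = -3*I
Z = -5 (Z = -6 + (4 - 1*3) = -6 + (4 - 3) = -6 + 1 = -5)
W = 1 (W = (4 - 5)² = (-1)² = 1)
(W + (6 + K(-4, 1))²)*t = (1 + (6 - 3*1)²)*(⅕) = (1 + (6 - 3)²)*(⅕) = (1 + 3²)*(⅕) = (1 + 9)*(⅕) = 10*(⅕) = 2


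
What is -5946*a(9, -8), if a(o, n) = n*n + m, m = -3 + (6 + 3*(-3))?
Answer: -344868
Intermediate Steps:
m = -6 (m = -3 + (6 - 9) = -3 - 3 = -6)
a(o, n) = -6 + n² (a(o, n) = n*n - 6 = n² - 6 = -6 + n²)
-5946*a(9, -8) = -5946*(-6 + (-8)²) = -5946*(-6 + 64) = -5946*58 = -344868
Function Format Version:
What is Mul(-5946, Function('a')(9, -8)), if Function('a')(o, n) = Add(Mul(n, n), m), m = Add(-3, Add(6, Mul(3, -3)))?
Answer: -344868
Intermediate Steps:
m = -6 (m = Add(-3, Add(6, -9)) = Add(-3, -3) = -6)
Function('a')(o, n) = Add(-6, Pow(n, 2)) (Function('a')(o, n) = Add(Mul(n, n), -6) = Add(Pow(n, 2), -6) = Add(-6, Pow(n, 2)))
Mul(-5946, Function('a')(9, -8)) = Mul(-5946, Add(-6, Pow(-8, 2))) = Mul(-5946, Add(-6, 64)) = Mul(-5946, 58) = -344868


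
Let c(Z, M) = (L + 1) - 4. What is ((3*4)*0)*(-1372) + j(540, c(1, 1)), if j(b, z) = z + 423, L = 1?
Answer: 421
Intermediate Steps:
c(Z, M) = -2 (c(Z, M) = (1 + 1) - 4 = 2 - 4 = -2)
j(b, z) = 423 + z
((3*4)*0)*(-1372) + j(540, c(1, 1)) = ((3*4)*0)*(-1372) + (423 - 2) = (12*0)*(-1372) + 421 = 0*(-1372) + 421 = 0 + 421 = 421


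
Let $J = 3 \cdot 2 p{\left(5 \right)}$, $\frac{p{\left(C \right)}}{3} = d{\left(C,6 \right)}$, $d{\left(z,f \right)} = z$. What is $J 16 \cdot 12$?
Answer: $17280$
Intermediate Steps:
$p{\left(C \right)} = 3 C$
$J = 90$ ($J = 3 \cdot 2 \cdot 3 \cdot 5 = 6 \cdot 15 = 90$)
$J 16 \cdot 12 = 90 \cdot 16 \cdot 12 = 1440 \cdot 12 = 17280$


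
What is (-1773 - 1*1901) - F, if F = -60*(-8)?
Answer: -4154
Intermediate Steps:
F = 480
(-1773 - 1*1901) - F = (-1773 - 1*1901) - 1*480 = (-1773 - 1901) - 480 = -3674 - 480 = -4154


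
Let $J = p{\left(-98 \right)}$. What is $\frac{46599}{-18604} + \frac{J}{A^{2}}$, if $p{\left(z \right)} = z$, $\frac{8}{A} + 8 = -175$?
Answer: $- \frac{7632482403}{148832} \approx -51283.0$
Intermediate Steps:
$A = - \frac{8}{183}$ ($A = \frac{8}{-8 - 175} = \frac{8}{-183} = 8 \left(- \frac{1}{183}\right) = - \frac{8}{183} \approx -0.043716$)
$J = -98$
$\frac{46599}{-18604} + \frac{J}{A^{2}} = \frac{46599}{-18604} - \frac{98}{\left(- \frac{8}{183}\right)^{2}} = 46599 \left(- \frac{1}{18604}\right) - \frac{98}{\frac{64}{33489}} = - \frac{46599}{18604} - \frac{1640961}{32} = - \frac{7632482403}{148832}$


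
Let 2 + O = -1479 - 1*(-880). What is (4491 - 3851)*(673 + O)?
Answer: 46080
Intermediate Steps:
O = -601 (O = -2 + (-1479 - 1*(-880)) = -2 + (-1479 + 880) = -2 - 599 = -601)
(4491 - 3851)*(673 + O) = (4491 - 3851)*(673 - 601) = 640*72 = 46080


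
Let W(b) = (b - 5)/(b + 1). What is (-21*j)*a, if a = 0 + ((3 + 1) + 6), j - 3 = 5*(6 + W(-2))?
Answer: -14280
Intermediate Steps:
W(b) = (-5 + b)/(1 + b)
j = 68 (j = 3 + 5*(6 + (-5 - 2)/(1 - 2)) = 3 + 5*(6 - 7/(-1)) = 3 + 5*(6 - 1*(-7)) = 3 + 5*(6 + 7) = 3 + 5*13 = 3 + 65 = 68)
a = 10 (a = 0 + (4 + 6) = 0 + 10 = 10)
(-21*j)*a = -21*68*10 = -1428*10 = -14280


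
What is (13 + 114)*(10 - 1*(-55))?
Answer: 8255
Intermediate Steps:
(13 + 114)*(10 - 1*(-55)) = 127*(10 + 55) = 127*65 = 8255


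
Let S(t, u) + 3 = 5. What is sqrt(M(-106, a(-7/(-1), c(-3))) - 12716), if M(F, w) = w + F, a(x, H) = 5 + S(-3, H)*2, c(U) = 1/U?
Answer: I*sqrt(12813) ≈ 113.19*I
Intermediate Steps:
S(t, u) = 2 (S(t, u) = -3 + 5 = 2)
a(x, H) = 9 (a(x, H) = 5 + 2*2 = 5 + 4 = 9)
M(F, w) = F + w
sqrt(M(-106, a(-7/(-1), c(-3))) - 12716) = sqrt((-106 + 9) - 12716) = sqrt(-97 - 12716) = sqrt(-12813) = I*sqrt(12813)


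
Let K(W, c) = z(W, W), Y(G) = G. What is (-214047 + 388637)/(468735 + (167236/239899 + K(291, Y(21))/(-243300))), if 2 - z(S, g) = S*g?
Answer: 10190369027553000/27358916757150721 ≈ 0.37247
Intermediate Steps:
z(S, g) = 2 - S*g
K(W, c) = 2 - W**2 (K(W, c) = 2 - W*W = 2 - W**2)
(-214047 + 388637)/(468735 + (167236/239899 + K(291, Y(21))/(-243300))) = (-214047 + 388637)/(468735 + (167236/239899 + (2 - 1*291**2)/(-243300))) = 174590/(468735 + (167236*(1/239899) + (2 - 1*84681)*(-1/243300))) = 174590/(468735 + (167236/239899 + (2 - 84681)*(-1/243300))) = 174590/(468735 + (167236/239899 - 84679*(-1/243300))) = 174590/(468735 + (167236/239899 + 84679/243300)) = 174590/(468735 + 61002926221/58367426700) = 174590/(27358916757150721/58367426700) = 174590*(58367426700/27358916757150721) = 10190369027553000/27358916757150721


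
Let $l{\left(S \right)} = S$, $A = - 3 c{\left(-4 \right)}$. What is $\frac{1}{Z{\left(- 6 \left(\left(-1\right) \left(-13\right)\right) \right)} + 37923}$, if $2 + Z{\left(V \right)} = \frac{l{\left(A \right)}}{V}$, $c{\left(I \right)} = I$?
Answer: $\frac{13}{492971} \approx 2.6371 \cdot 10^{-5}$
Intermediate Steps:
$A = 12$ ($A = \left(-3\right) \left(-4\right) = 12$)
$Z{\left(V \right)} = -2 + \frac{12}{V}$
$\frac{1}{Z{\left(- 6 \left(\left(-1\right) \left(-13\right)\right) \right)} + 37923} = \frac{1}{\left(-2 + \frac{12}{\left(-6\right) \left(\left(-1\right) \left(-13\right)\right)}\right) + 37923} = \frac{1}{\left(-2 + \frac{12}{\left(-6\right) 13}\right) + 37923} = \frac{1}{\left(-2 + \frac{12}{-78}\right) + 37923} = \frac{1}{\left(-2 + 12 \left(- \frac{1}{78}\right)\right) + 37923} = \frac{1}{\left(-2 - \frac{2}{13}\right) + 37923} = \frac{1}{- \frac{28}{13} + 37923} = \frac{1}{\frac{492971}{13}} = \frac{13}{492971}$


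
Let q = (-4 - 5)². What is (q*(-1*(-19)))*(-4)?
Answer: -6156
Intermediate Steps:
q = 81 (q = (-9)² = 81)
(q*(-1*(-19)))*(-4) = (81*(-1*(-19)))*(-4) = (81*19)*(-4) = 1539*(-4) = -6156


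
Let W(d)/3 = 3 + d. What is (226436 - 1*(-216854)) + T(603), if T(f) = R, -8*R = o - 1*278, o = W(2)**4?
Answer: 3495973/8 ≈ 4.3700e+5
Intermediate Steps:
W(d) = 9 + 3*d (W(d) = 3*(3 + d) = 9 + 3*d)
o = 50625 (o = (9 + 3*2)**4 = (9 + 6)**4 = 15**4 = 50625)
R = -50347/8 (R = -(50625 - 1*278)/8 = -(50625 - 278)/8 = -1/8*50347 = -50347/8 ≈ -6293.4)
T(f) = -50347/8
(226436 - 1*(-216854)) + T(603) = (226436 - 1*(-216854)) - 50347/8 = (226436 + 216854) - 50347/8 = 443290 - 50347/8 = 3495973/8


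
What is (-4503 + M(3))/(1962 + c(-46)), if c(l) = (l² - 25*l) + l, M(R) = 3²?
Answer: -2247/2591 ≈ -0.86723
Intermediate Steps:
M(R) = 9
c(l) = l² - 24*l
(-4503 + M(3))/(1962 + c(-46)) = (-4503 + 9)/(1962 - 46*(-24 - 46)) = -4494/(1962 - 46*(-70)) = -4494/(1962 + 3220) = -4494/5182 = -4494*1/5182 = -2247/2591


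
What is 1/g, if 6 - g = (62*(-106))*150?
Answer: 1/985806 ≈ 1.0144e-6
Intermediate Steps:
g = 985806 (g = 6 - 62*(-106)*150 = 6 - (-6572)*150 = 6 - 1*(-985800) = 6 + 985800 = 985806)
1/g = 1/985806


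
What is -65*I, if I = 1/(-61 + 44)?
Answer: 65/17 ≈ 3.8235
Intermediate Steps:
I = -1/17 (I = 1/(-17) = -1/17 ≈ -0.058824)
-65*I = -65*(-1/17) = 65/17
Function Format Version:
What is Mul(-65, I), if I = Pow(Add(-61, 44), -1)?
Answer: Rational(65, 17) ≈ 3.8235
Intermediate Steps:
I = Rational(-1, 17) (I = Pow(-17, -1) = Rational(-1, 17) ≈ -0.058824)
Mul(-65, I) = Mul(-65, Rational(-1, 17)) = Rational(65, 17)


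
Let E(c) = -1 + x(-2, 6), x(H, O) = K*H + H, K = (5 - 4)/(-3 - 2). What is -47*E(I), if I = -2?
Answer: 611/5 ≈ 122.20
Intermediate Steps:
K = -1/5 (K = 1/(-5) = 1*(-1/5) = -1/5 ≈ -0.20000)
x(H, O) = 4*H/5 (x(H, O) = -H/5 + H = 4*H/5)
E(c) = -13/5 (E(c) = -1 + (4/5)*(-2) = -1 - 8/5 = -13/5)
-47*E(I) = -47*(-13/5) = 611/5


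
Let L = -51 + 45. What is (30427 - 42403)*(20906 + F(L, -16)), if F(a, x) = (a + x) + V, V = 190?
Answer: -252382224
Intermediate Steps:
L = -6
F(a, x) = 190 + a + x (F(a, x) = (a + x) + 190 = 190 + a + x)
(30427 - 42403)*(20906 + F(L, -16)) = (30427 - 42403)*(20906 + (190 - 6 - 16)) = -11976*(20906 + 168) = -11976*21074 = -252382224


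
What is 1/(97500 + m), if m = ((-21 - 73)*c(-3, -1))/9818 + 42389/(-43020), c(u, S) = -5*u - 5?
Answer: 211185180/20590326742999 ≈ 1.0257e-5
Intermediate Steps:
c(u, S) = -5 - 5*u
m = -228307001/211185180 (m = ((-21 - 73)*(-5 - 5*(-3)))/9818 + 42389/(-43020) = -94*(-5 + 15)*(1/9818) + 42389*(-1/43020) = -94*10*(1/9818) - 42389/43020 = -940*1/9818 - 42389/43020 = -470/4909 - 42389/43020 = -228307001/211185180 ≈ -1.0811)
1/(97500 + m) = 1/(97500 - 228307001/211185180) = 1/(20590326742999/211185180) = 211185180/20590326742999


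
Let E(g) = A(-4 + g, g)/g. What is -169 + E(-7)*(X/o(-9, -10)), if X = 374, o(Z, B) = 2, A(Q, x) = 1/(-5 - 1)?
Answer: -6911/42 ≈ -164.55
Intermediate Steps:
A(Q, x) = -⅙ (A(Q, x) = 1/(-6) = -⅙)
E(g) = -1/(6*g)
-169 + E(-7)*(X/o(-9, -10)) = -169 + (-⅙/(-7))*(374/2) = -169 + (-⅙*(-⅐))*(374*(½)) = -169 + (1/42)*187 = -169 + 187/42 = -6911/42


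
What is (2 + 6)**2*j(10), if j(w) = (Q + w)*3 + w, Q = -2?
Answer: 2176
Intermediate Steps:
j(w) = -6 + 4*w (j(w) = (-2 + w)*3 + w = (-6 + 3*w) + w = -6 + 4*w)
(2 + 6)**2*j(10) = (2 + 6)**2*(-6 + 4*10) = 8**2*(-6 + 40) = 64*34 = 2176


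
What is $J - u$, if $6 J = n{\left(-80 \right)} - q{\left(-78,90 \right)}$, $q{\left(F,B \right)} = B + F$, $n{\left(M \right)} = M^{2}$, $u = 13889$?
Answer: $- \frac{38473}{3} \approx -12824.0$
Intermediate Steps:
$J = \frac{3194}{3}$ ($J = \frac{\left(-80\right)^{2} - \left(90 - 78\right)}{6} = \frac{6400 - 12}{6} = \frac{1}{6} \cdot 6388 = \frac{3194}{3} \approx 1064.7$)
$J - u = \frac{3194}{3} - 13889 = - \frac{38473}{3}$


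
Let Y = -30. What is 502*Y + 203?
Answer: -14857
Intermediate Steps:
502*Y + 203 = 502*(-30) + 203 = -15060 + 203 = -14857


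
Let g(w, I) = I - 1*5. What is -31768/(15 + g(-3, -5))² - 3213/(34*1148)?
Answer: -10420579/8200 ≈ -1270.8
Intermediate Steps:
g(w, I) = -5 + I (g(w, I) = I - 5 = -5 + I)
-31768/(15 + g(-3, -5))² - 3213/(34*1148) = -31768/(15 + (-5 - 5))² - 3213/(34*1148) = -31768/(15 - 10)² - 3213/39032 = -31768/(5²) - 3213*1/39032 = -31768/25 - 27/328 = -10420579/8200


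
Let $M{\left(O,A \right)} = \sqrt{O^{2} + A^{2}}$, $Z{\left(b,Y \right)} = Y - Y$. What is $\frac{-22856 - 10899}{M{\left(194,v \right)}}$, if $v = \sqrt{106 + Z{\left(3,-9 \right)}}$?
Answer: $- \frac{33755 \sqrt{37742}}{37742} \approx -173.75$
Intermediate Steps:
$Z{\left(b,Y \right)} = 0$
$v = \sqrt{106}$ ($v = \sqrt{106 + 0} = \sqrt{106} \approx 10.296$)
$M{\left(O,A \right)} = \sqrt{A^{2} + O^{2}}$
$\frac{-22856 - 10899}{M{\left(194,v \right)}} = \frac{-22856 - 10899}{\sqrt{\left(\sqrt{106}\right)^{2} + 194^{2}}} = \frac{-22856 - 10899}{\sqrt{106 + 37636}} = - \frac{33755}{\sqrt{37742}} = - 33755 \frac{\sqrt{37742}}{37742} = - \frac{33755 \sqrt{37742}}{37742}$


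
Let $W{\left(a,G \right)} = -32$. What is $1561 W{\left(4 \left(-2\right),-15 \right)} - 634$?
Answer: $-50586$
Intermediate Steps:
$1561 W{\left(4 \left(-2\right),-15 \right)} - 634 = 1561 \left(-32\right) - 634 = -49952 - 634 = -50586$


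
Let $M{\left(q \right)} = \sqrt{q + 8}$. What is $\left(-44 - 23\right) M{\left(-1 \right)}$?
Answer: $- 67 \sqrt{7} \approx -177.27$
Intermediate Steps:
$M{\left(q \right)} = \sqrt{8 + q}$
$\left(-44 - 23\right) M{\left(-1 \right)} = \left(-44 - 23\right) \sqrt{8 - 1} = - 67 \sqrt{7}$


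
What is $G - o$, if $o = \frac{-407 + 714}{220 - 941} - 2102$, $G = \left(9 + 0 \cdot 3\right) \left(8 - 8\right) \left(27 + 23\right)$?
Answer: $\frac{1515849}{721} \approx 2102.4$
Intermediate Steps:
$G = 0$ ($G = \left(9 + 0\right) 0 \cdot 50 = 9 \cdot 0 \cdot 50 = 0 \cdot 50 = 0$)
$o = - \frac{1515849}{721}$ ($o = \frac{307}{-721} - 2102 = 307 \left(- \frac{1}{721}\right) - 2102 = - \frac{307}{721} - 2102 = - \frac{1515849}{721} \approx -2102.4$)
$G - o = 0 - - \frac{1515849}{721} = 0 + \frac{1515849}{721} = \frac{1515849}{721}$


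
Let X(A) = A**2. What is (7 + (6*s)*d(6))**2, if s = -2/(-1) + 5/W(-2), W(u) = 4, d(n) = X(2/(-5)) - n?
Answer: 7139584/625 ≈ 11423.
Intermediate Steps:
d(n) = 4/25 - n (d(n) = (2/(-5))**2 - n = (2*(-1/5))**2 - n = (-2/5)**2 - n = 4/25 - n)
s = 13/4 (s = -2/(-1) + 5/4 = -2*(-1) + 5*(1/4) = 2 + 5/4 = 13/4 ≈ 3.2500)
(7 + (6*s)*d(6))**2 = (7 + (6*(13/4))*(4/25 - 1*6))**2 = (7 + 39*(4/25 - 6)/2)**2 = (7 + (39/2)*(-146/25))**2 = (7 - 2847/25)**2 = (-2672/25)**2 = 7139584/625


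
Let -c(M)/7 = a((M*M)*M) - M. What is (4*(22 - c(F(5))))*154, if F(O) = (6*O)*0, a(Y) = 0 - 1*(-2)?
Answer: 22176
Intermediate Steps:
a(Y) = 2 (a(Y) = 0 + 2 = 2)
F(O) = 0
c(M) = -14 + 7*M (c(M) = -7*(2 - M) = -14 + 7*M)
(4*(22 - c(F(5))))*154 = (4*(22 - (-14 + 7*0)))*154 = (4*(22 - (-14 + 0)))*154 = (4*(22 - 1*(-14)))*154 = (4*(22 + 14))*154 = (4*36)*154 = 144*154 = 22176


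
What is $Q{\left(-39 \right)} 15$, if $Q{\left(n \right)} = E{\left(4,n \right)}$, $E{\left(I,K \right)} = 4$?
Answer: $60$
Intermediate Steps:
$Q{\left(n \right)} = 4$
$Q{\left(-39 \right)} 15 = 4 \cdot 15 = 60$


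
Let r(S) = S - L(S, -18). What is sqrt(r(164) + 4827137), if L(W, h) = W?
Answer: 7*sqrt(98513) ≈ 2197.1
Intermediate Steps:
r(S) = 0 (r(S) = S - S = 0)
sqrt(r(164) + 4827137) = sqrt(0 + 4827137) = sqrt(4827137) = 7*sqrt(98513)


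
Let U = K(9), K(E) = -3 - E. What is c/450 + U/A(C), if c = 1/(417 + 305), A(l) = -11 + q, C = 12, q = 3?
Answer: 487351/324900 ≈ 1.5000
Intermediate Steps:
A(l) = -8 (A(l) = -11 + 3 = -8)
U = -12 (U = -3 - 1*9 = -3 - 9 = -12)
c = 1/722 ≈ 0.0013850
c/450 + U/A(C) = (1/722)/450 - 12/(-8) = (1/722)*(1/450) - 12*(-⅛) = 1/324900 + 3/2 = 487351/324900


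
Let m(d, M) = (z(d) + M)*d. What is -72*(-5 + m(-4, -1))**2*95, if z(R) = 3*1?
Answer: -1155960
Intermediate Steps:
z(R) = 3
m(d, M) = d*(3 + M) (m(d, M) = (3 + M)*d = d*(3 + M))
-72*(-5 + m(-4, -1))**2*95 = -72*(-5 - 4*(3 - 1))**2*95 = -72*(-5 - 4*2)**2*95 = -72*(-5 - 8)**2*95 = -72*(-13)**2*95 = -72*169*95 = -12168*95 = -1155960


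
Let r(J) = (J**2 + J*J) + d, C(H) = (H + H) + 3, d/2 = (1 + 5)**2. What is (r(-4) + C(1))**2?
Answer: 11881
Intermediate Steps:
d = 72 (d = 2*(1 + 5)**2 = 2*6**2 = 2*36 = 72)
C(H) = 3 + 2*H (C(H) = 2*H + 3 = 3 + 2*H)
r(J) = 72 + 2*J**2 (r(J) = (J**2 + J*J) + 72 = (J**2 + J**2) + 72 = 2*J**2 + 72 = 72 + 2*J**2)
(r(-4) + C(1))**2 = ((72 + 2*(-4)**2) + (3 + 2*1))**2 = ((72 + 2*16) + (3 + 2))**2 = ((72 + 32) + 5)**2 = (104 + 5)**2 = 109**2 = 11881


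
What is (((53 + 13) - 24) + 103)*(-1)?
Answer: -145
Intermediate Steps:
(((53 + 13) - 24) + 103)*(-1) = ((66 - 24) + 103)*(-1) = (42 + 103)*(-1) = 145*(-1) = -145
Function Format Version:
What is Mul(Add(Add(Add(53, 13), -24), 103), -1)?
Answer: -145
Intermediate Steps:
Mul(Add(Add(Add(53, 13), -24), 103), -1) = Mul(Add(Add(66, -24), 103), -1) = Mul(Add(42, 103), -1) = Mul(145, -1) = -145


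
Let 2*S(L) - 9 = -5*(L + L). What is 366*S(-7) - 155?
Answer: 14302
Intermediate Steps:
S(L) = 9/2 - 5*L (S(L) = 9/2 + (-5*(L + L))/2 = 9/2 + (-10*L)/2 = 9/2 - 5*L)
366*S(-7) - 155 = 366*(9/2 - 5*(-7)) - 155 = 366*(9/2 + 35) - 155 = 366*(79/2) - 155 = 14457 - 155 = 14302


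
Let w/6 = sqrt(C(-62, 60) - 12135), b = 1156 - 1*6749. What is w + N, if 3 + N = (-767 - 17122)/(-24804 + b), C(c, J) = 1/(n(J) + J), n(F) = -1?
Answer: -73302/30397 + 12*I*sqrt(10560469)/59 ≈ -2.4115 + 660.95*I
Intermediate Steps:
b = -5593 (b = 1156 - 6749 = -5593)
C(c, J) = 1/(-1 + J)
N = -73302/30397 (N = -3 + (-767 - 17122)/(-24804 - 5593) = -3 - 17889/(-30397) = -3 - 17889*(-1/30397) = -3 + 17889/30397 = -73302/30397 ≈ -2.4115)
w = 12*I*sqrt(10560469)/59 (w = 6*sqrt(1/(-1 + 60) - 12135) = 6*sqrt(1/59 - 12135) = 6*sqrt(-715964/59) = 6*(2*I*sqrt(10560469)/59) = 12*I*sqrt(10560469)/59 ≈ 660.95*I)
w + N = 12*I*sqrt(10560469)/59 - 73302/30397 = -73302/30397 + 12*I*sqrt(10560469)/59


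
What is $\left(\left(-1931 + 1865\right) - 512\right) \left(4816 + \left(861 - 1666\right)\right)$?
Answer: $-2318358$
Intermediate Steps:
$\left(\left(-1931 + 1865\right) - 512\right) \left(4816 + \left(861 - 1666\right)\right) = \left(-66 - 512\right) \left(4816 - 805\right) = \left(-578\right) 4011 = -2318358$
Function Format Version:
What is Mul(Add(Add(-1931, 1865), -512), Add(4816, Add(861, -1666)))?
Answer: -2318358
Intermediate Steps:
Mul(Add(Add(-1931, 1865), -512), Add(4816, Add(861, -1666))) = Mul(Add(-66, -512), Add(4816, -805)) = Mul(-578, 4011) = -2318358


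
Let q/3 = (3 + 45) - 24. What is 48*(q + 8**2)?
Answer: 6528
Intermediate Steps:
q = 72 (q = 3*((3 + 45) - 24) = 3*(48 - 24) = 3*24 = 72)
48*(q + 8**2) = 48*(72 + 8**2) = 48*(72 + 64) = 48*136 = 6528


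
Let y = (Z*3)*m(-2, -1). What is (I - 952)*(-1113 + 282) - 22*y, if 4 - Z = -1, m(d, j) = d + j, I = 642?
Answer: 258600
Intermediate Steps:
Z = 5 (Z = 4 - 1*(-1) = 4 + 1 = 5)
y = -45 (y = (5*3)*(-2 - 1) = 15*(-3) = -45)
(I - 952)*(-1113 + 282) - 22*y = (642 - 952)*(-1113 + 282) - 22*(-45) = -310*(-831) - 1*(-990) = 257610 + 990 = 258600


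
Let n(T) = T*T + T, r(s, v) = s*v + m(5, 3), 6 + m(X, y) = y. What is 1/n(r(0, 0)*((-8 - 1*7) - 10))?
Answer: 1/5700 ≈ 0.00017544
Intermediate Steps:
m(X, y) = -6 + y
r(s, v) = -3 + s*v (r(s, v) = s*v + (-6 + 3) = s*v - 3 = -3 + s*v)
n(T) = T + T² (n(T) = T² + T = T + T²)
1/n(r(0, 0)*((-8 - 1*7) - 10)) = 1/(((-3 + 0*0)*((-8 - 1*7) - 10))*(1 + (-3 + 0*0)*((-8 - 1*7) - 10))) = 1/(((-3 + 0)*((-8 - 7) - 10))*(1 + (-3 + 0)*((-8 - 7) - 10))) = 1/((-3*(-15 - 10))*(1 - 3*(-15 - 10))) = 1/((-3*(-25))*(1 - 3*(-25))) = 1/(75*(1 + 75)) = 1/(75*76) = 1/5700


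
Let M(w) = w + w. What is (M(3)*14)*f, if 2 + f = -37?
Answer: -3276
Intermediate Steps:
f = -39 (f = -2 - 37 = -39)
M(w) = 2*w
(M(3)*14)*f = ((2*3)*14)*(-39) = (6*14)*(-39) = 84*(-39) = -3276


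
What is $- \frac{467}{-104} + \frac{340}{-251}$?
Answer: $\frac{81857}{26104} \approx 3.1358$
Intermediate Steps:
$- \frac{467}{-104} + \frac{340}{-251} = \left(-467\right) \left(- \frac{1}{104}\right) + 340 \left(- \frac{1}{251}\right) = \frac{467}{104} - \frac{340}{251} = \frac{81857}{26104}$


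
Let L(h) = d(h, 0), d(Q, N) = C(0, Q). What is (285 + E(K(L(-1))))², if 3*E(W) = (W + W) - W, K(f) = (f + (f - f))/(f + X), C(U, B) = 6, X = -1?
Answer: 2036329/25 ≈ 81453.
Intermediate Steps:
d(Q, N) = 6
L(h) = 6
K(f) = f/(-1 + f) (K(f) = (f + (f - f))/(f - 1) = (f + 0)/(-1 + f) = f/(-1 + f))
E(W) = W/3 (E(W) = ((W + W) - W)/3 = (2*W - W)/3 = W/3)
(285 + E(K(L(-1))))² = (285 + (6/(-1 + 6))/3)² = (285 + (6/5)/3)² = (285 + (6*(⅕))/3)² = (285 + (⅓)*(6/5))² = (285 + ⅖)² = (1427/5)² = 2036329/25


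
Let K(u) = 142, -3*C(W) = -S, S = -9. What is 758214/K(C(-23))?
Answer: 379107/71 ≈ 5339.5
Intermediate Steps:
C(W) = -3 (C(W) = -(-1)*(-9)/3 = -1/3*9 = -3)
758214/K(C(-23)) = 758214/142 = 758214*(1/142) = 379107/71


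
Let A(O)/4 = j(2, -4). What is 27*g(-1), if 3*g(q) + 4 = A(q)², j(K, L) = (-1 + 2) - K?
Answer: 108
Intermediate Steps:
j(K, L) = 1 - K
A(O) = -4 (A(O) = 4*(1 - 1*2) = 4*(1 - 2) = 4*(-1) = -4)
g(q) = 4 (g(q) = -4/3 + (⅓)*(-4)² = -4/3 + (⅓)*16 = -4/3 + 16/3 = 4)
27*g(-1) = 27*4 = 108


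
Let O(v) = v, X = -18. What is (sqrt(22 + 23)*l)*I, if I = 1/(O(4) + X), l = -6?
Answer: 9*sqrt(5)/7 ≈ 2.8749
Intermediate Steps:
I = -1/14 (I = 1/(4 - 18) = 1/(-14) = -1/14 ≈ -0.071429)
(sqrt(22 + 23)*l)*I = (sqrt(22 + 23)*(-6))*(-1/14) = (sqrt(45)*(-6))*(-1/14) = ((3*sqrt(5))*(-6))*(-1/14) = -18*sqrt(5)*(-1/14) = 9*sqrt(5)/7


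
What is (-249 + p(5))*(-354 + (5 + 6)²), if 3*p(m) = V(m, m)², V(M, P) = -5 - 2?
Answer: 162634/3 ≈ 54211.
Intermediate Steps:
V(M, P) = -7
p(m) = 49/3 (p(m) = (⅓)*(-7)² = (⅓)*49 = 49/3)
(-249 + p(5))*(-354 + (5 + 6)²) = (-249 + 49/3)*(-354 + (5 + 6)²) = -698*(-354 + 11²)/3 = -698*(-354 + 121)/3 = -698/3*(-233) = 162634/3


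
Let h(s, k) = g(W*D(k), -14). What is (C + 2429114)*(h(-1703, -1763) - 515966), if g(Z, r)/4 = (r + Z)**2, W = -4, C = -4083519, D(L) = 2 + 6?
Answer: 839613846310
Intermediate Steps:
D(L) = 8
g(Z, r) = 4*(Z + r)**2 (g(Z, r) = 4*(r + Z)**2 = 4*(Z + r)**2)
h(s, k) = 8464 (h(s, k) = 4*(-4*8 - 14)**2 = 4*(-32 - 14)**2 = 4*(-46)**2 = 4*2116 = 8464)
(C + 2429114)*(h(-1703, -1763) - 515966) = (-4083519 + 2429114)*(8464 - 515966) = -1654405*(-507502) = 839613846310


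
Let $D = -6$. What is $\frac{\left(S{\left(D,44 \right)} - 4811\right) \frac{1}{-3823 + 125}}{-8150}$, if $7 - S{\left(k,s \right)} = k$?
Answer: $- \frac{2399}{15069350} \approx -0.0001592$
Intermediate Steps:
$S{\left(k,s \right)} = 7 - k$
$\frac{\left(S{\left(D,44 \right)} - 4811\right) \frac{1}{-3823 + 125}}{-8150} = \frac{\left(\left(7 - -6\right) - 4811\right) \frac{1}{-3823 + 125}}{-8150} = \frac{\left(7 + 6\right) - 4811}{-3698} \left(- \frac{1}{8150}\right) = \left(13 - 4811\right) \left(- \frac{1}{3698}\right) \left(- \frac{1}{8150}\right) = \left(-4798\right) \left(- \frac{1}{3698}\right) \left(- \frac{1}{8150}\right) = \frac{2399}{1849} \left(- \frac{1}{8150}\right) = - \frac{2399}{15069350}$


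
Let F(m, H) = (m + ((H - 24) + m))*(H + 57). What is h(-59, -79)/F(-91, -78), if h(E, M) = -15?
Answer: -5/1988 ≈ -0.0025151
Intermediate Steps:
F(m, H) = (57 + H)*(-24 + H + 2*m) (F(m, H) = (m + ((-24 + H) + m))*(57 + H) = (m + (-24 + H + m))*(57 + H) = (-24 + H + 2*m)*(57 + H) = (57 + H)*(-24 + H + 2*m))
h(-59, -79)/F(-91, -78) = -15/(-1368 + (-78)² + 33*(-78) + 114*(-91) + 2*(-78)*(-91)) = -15/(-1368 + 6084 - 2574 - 10374 + 14196) = -15/5964 = -15*1/5964 = -5/1988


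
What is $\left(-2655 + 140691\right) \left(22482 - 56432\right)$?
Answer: $-4686322200$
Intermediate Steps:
$\left(-2655 + 140691\right) \left(22482 - 56432\right) = 138036 \left(-33950\right) = -4686322200$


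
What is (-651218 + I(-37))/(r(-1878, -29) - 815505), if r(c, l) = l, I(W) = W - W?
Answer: 325609/407767 ≈ 0.79852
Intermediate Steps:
I(W) = 0
(-651218 + I(-37))/(r(-1878, -29) - 815505) = (-651218 + 0)/(-29 - 815505) = -651218/(-815534) = -651218*(-1/815534) = 325609/407767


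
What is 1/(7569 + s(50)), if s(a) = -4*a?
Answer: 1/7369 ≈ 0.00013570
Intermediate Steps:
1/(7569 + s(50)) = 1/(7569 - 4*50) = 1/(7569 - 200) = 1/7369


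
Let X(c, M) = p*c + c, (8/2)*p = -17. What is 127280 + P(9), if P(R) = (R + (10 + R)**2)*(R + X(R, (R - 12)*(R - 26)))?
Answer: 239575/2 ≈ 1.1979e+5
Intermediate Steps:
p = -17/4 (p = (1/4)*(-17) = -17/4 ≈ -4.2500)
X(c, M) = -13*c/4 (X(c, M) = -17*c/4 + c = -13*c/4)
P(R) = -9*R*(R + (10 + R)**2)/4 (P(R) = (R + (10 + R)**2)*(R - 13*R/4) = (R + (10 + R)**2)*(-9*R/4) = -9*R*(R + (10 + R)**2)/4)
127280 + P(9) = 127280 + (9/4)*9*(-1*9 - (10 + 9)**2) = 127280 + (9/4)*9*(-9 - 1*19**2) = 127280 + (9/4)*9*(-9 - 1*361) = 127280 + (9/4)*9*(-9 - 361) = 127280 + (9/4)*9*(-370) = 127280 - 14985/2 = 239575/2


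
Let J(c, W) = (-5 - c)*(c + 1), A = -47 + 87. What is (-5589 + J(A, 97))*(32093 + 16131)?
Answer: -358497216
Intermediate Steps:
A = 40
J(c, W) = (1 + c)*(-5 - c) (J(c, W) = (-5 - c)*(1 + c) = (1 + c)*(-5 - c))
(-5589 + J(A, 97))*(32093 + 16131) = (-5589 + (-5 - 1*40² - 6*40))*(32093 + 16131) = (-5589 + (-5 - 1*1600 - 240))*48224 = (-5589 + (-5 - 1600 - 240))*48224 = (-5589 - 1845)*48224 = -7434*48224 = -358497216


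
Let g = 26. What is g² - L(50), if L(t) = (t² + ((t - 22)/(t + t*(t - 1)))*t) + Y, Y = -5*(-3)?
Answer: -45989/25 ≈ -1839.6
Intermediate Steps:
Y = 15
L(t) = 15 + t² + t*(-22 + t)/(t + t*(-1 + t)) (L(t) = (t² + ((t - 22)/(t + t*(t - 1)))*t) + 15 = (t² + ((-22 + t)/(t + t*(-1 + t)))*t) + 15 = (t² + t*(-22 + t)/(t + t*(-1 + t))) + 15 = 15 + t² + t*(-22 + t)/(t + t*(-1 + t)))
g² - L(50) = 26² - (16 + 50² - 22/50) = 676 - (16 + 2500 - 22*1/50) = 676 - (16 + 2500 - 11/25) = 676 - 1*62889/25 = 676 - 62889/25 = -45989/25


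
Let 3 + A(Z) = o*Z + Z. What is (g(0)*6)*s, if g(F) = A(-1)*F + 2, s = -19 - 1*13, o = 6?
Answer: -384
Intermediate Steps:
A(Z) = -3 + 7*Z (A(Z) = -3 + (6*Z + Z) = -3 + 7*Z)
s = -32 (s = -19 - 13 = -32)
g(F) = 2 - 10*F (g(F) = (-3 + 7*(-1))*F + 2 = (-3 - 7)*F + 2 = -10*F + 2 = 2 - 10*F)
(g(0)*6)*s = ((2 - 10*0)*6)*(-32) = ((2 + 0)*6)*(-32) = (2*6)*(-32) = 12*(-32) = -384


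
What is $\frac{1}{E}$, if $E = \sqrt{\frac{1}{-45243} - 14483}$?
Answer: $- \frac{3 i \sqrt{3293963717990}}{655254370} \approx - 0.0083094 i$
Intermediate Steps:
$E = \frac{i \sqrt{3293963717990}}{15081}$ ($E = \sqrt{- \frac{1}{45243} - 14483} = \sqrt{- \frac{655254370}{45243}} = \frac{i \sqrt{3293963717990}}{15081} \approx 120.35 i$)
$\frac{1}{E} = \frac{1}{\frac{1}{15081} i \sqrt{3293963717990}} = - \frac{3 i \sqrt{3293963717990}}{655254370}$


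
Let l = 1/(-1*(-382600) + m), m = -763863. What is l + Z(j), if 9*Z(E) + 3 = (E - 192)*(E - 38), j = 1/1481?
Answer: 2032874120781541/2508742184829 ≈ 810.32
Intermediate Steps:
j = 1/1481 ≈ 0.00067522
Z(E) = -⅓ + (-192 + E)*(-38 + E)/9 (Z(E) = -⅓ + ((E - 192)*(E - 38))/9 = -⅓ + ((-192 + E)*(-38 + E))/9 = -⅓ + (-192 + E)*(-38 + E)/9)
l = -1/381263 (l = 1/(-1*(-382600) - 763863) = 1/(382600 - 763863) = 1/(-381263) = -1/381263 ≈ -2.6229e-6)
l + Z(j) = -1/381263 + (2431/3 - 230/9*1/1481 + (1/1481)²/9) = -1/381263 + (2431/3 - 230/13329 + (⅑)*(1/2193361)) = -1/381263 + (2431/3 - 230/13329 + 1/19740249) = -1/381263 + 5331947048/6580083 = 2032874120781541/2508742184829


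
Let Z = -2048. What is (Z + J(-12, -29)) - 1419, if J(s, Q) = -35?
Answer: -3502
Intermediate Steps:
(Z + J(-12, -29)) - 1419 = (-2048 - 35) - 1419 = -2083 - 1419 = -3502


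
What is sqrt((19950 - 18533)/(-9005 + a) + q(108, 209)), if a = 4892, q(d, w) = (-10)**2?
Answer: sqrt(187316531)/1371 ≈ 9.9828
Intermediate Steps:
q(d, w) = 100
sqrt((19950 - 18533)/(-9005 + a) + q(108, 209)) = sqrt((19950 - 18533)/(-9005 + 4892) + 100) = sqrt(1417/(-4113) + 100) = sqrt(1417*(-1/4113) + 100) = sqrt(-1417/4113 + 100) = sqrt(409883/4113) = sqrt(187316531)/1371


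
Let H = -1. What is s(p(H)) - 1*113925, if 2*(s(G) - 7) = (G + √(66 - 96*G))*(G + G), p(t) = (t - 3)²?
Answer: -113662 + 112*I*√30 ≈ -1.1366e+5 + 613.45*I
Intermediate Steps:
p(t) = (-3 + t)²
s(G) = 7 + G*(G + √(66 - 96*G)) (s(G) = 7 + ((G + √(66 - 96*G))*(G + G))/2 = 7 + ((G + √(66 - 96*G))*(2*G))/2 = 7 + (2*G*(G + √(66 - 96*G)))/2 = 7 + G*(G + √(66 - 96*G)))
s(p(H)) - 1*113925 = (7 + ((-3 - 1)²)² + (-3 - 1)²*√(66 - 96*(-3 - 1)²)) - 1*113925 = (7 + ((-4)²)² + (-4)²*√(66 - 96*(-4)²)) - 113925 = (7 + 16² + 16*√(66 - 96*16)) - 113925 = (7 + 256 + 16*√(66 - 1536)) - 113925 = (7 + 256 + 16*√(-1470)) - 113925 = (7 + 256 + 16*(7*I*√30)) - 113925 = (7 + 256 + 112*I*√30) - 113925 = (263 + 112*I*√30) - 113925 = -113662 + 112*I*√30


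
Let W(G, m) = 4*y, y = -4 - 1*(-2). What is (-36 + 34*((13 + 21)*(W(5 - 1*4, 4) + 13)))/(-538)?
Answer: -2872/269 ≈ -10.677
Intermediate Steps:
y = -2 (y = -4 + 2 = -2)
W(G, m) = -8 (W(G, m) = 4*(-2) = -8)
(-36 + 34*((13 + 21)*(W(5 - 1*4, 4) + 13)))/(-538) = (-36 + 34*((13 + 21)*(-8 + 13)))/(-538) = (-36 + 34*(34*5))*(-1/538) = (-36 + 34*170)*(-1/538) = (-36 + 5780)*(-1/538) = 5744*(-1/538) = -2872/269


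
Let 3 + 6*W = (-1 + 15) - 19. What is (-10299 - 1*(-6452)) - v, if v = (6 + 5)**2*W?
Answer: -11057/3 ≈ -3685.7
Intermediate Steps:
W = -4/3 (W = -1/2 + ((-1 + 15) - 19)/6 = -1/2 + (14 - 19)/6 = -1/2 + (1/6)*(-5) = -1/2 - 5/6 = -4/3 ≈ -1.3333)
v = -484/3 (v = (6 + 5)**2*(-4/3) = 11**2*(-4/3) = 121*(-4/3) = -484/3 ≈ -161.33)
(-10299 - 1*(-6452)) - v = (-10299 - 1*(-6452)) - 1*(-484/3) = (-10299 + 6452) + 484/3 = -3847 + 484/3 = -11057/3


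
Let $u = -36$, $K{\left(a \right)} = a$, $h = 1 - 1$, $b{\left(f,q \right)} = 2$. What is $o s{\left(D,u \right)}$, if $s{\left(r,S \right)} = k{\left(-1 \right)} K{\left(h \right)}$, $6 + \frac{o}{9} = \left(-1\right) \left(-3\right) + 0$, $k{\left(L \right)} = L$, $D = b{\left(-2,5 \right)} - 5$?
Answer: $0$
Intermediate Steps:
$h = 0$
$D = -3$ ($D = 2 - 5 = -3$)
$o = -27$ ($o = -54 + 9 \left(\left(-1\right) \left(-3\right) + 0\right) = -54 + 9 \left(3 + 0\right) = -54 + 9 \cdot 3 = -54 + 27 = -27$)
$s{\left(r,S \right)} = 0$ ($s{\left(r,S \right)} = \left(-1\right) 0 = 0$)
$o s{\left(D,u \right)} = \left(-27\right) 0 = 0$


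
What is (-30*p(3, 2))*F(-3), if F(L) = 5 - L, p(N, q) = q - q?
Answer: 0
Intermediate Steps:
p(N, q) = 0
(-30*p(3, 2))*F(-3) = (-30*0)*(5 - 1*(-3)) = 0*(5 + 3) = 0*8 = 0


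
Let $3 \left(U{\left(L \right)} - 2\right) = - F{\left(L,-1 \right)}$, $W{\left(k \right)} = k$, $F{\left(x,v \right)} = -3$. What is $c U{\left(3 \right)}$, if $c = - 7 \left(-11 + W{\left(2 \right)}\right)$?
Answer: $189$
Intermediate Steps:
$U{\left(L \right)} = 3$ ($U{\left(L \right)} = 2 + \frac{\left(-1\right) \left(-3\right)}{3} = 2 + \frac{1}{3} \cdot 3 = 2 + 1 = 3$)
$c = 63$ ($c = - 7 \left(-11 + 2\right) = \left(-7\right) \left(-9\right) = 63$)
$c U{\left(3 \right)} = 63 \cdot 3 = 189$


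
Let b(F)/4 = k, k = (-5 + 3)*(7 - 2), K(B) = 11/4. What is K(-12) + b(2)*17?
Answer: -2709/4 ≈ -677.25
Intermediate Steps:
K(B) = 11/4 (K(B) = 11*(¼) = 11/4)
k = -10 (k = -2*5 = -10)
b(F) = -40 (b(F) = 4*(-10) = -40)
K(-12) + b(2)*17 = 11/4 - 40*17 = 11/4 - 680 = -2709/4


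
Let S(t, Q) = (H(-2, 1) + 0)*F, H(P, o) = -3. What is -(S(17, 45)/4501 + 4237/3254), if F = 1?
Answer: -19060975/14646254 ≈ -1.3014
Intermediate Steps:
S(t, Q) = -3 (S(t, Q) = (-3 + 0)*1 = -3*1 = -3)
-(S(17, 45)/4501 + 4237/3254) = -(-3/4501 + 4237/3254) = -1*19060975/14646254 = -19060975/14646254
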